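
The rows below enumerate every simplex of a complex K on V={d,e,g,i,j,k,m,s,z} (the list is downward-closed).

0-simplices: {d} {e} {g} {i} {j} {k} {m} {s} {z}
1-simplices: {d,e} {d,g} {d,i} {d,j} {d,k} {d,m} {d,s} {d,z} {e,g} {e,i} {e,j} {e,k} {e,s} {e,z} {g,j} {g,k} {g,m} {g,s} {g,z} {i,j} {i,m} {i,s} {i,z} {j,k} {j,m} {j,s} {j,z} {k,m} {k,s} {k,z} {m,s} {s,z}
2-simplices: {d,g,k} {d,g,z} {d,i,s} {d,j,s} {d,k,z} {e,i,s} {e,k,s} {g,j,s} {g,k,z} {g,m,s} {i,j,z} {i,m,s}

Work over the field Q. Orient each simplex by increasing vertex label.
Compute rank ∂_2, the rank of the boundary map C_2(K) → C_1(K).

rank∂_2=11

n_0=9 n_1=32 n_2=12  [Q]
∂1: piv[de,dg,di,dj,dk,dm,ds,dz] rk=8  ker:eg,ei,ej,ek,es,ez,gj,gk,gm,gs,gz,ij,im,is,iz,jk,jm,js,jz,km,ks,kz,ms,sz
∂2: piv[dgk,dgz,dis,djs,dkz,eis,eks,gjs,gms,ijz,ims] rk=11  ker:gkz
rk∂_2=11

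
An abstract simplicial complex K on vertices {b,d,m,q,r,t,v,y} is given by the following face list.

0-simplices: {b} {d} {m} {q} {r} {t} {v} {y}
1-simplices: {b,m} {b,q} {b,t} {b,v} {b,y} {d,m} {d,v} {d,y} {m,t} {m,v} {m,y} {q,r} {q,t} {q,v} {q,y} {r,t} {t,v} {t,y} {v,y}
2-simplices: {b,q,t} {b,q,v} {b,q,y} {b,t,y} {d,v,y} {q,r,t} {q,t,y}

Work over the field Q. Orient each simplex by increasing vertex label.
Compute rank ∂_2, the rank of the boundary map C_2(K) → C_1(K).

rank∂_2=6

n_0=8 n_1=19 n_2=7  [Q]
∂1: piv[bm,bq,bt,bv,by,dm,qr] rk=7  ker:dv,dy,mt,mv,my,qt,qv,qy,rt,tv,ty,vy
∂2: piv[bqt,bqv,bqy,bty,dvy,qrt] rk=6  ker:qty
rk∂_2=6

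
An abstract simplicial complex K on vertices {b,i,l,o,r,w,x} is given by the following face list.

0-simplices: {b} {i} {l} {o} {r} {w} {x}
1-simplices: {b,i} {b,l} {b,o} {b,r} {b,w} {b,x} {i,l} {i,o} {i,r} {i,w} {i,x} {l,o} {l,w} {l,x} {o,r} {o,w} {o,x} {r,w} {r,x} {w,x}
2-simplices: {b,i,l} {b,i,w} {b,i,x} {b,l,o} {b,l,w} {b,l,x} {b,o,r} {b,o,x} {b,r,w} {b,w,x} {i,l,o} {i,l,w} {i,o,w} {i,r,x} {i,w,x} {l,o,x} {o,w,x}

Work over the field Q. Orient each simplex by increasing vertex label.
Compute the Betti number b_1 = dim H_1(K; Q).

n_0=7 n_1=20 n_2=17  [Q]
∂1: piv[bi,bl,bo,br,bw,bx] rk=6  ker:il,io,ir,iw,ix,lo,lw,lx,or,ow,ox,rw,rx,wx
∂2: piv[bil,biw,bix,blo,blw,blx,bor,box,brw,bwx,ilo,iow,irx] rk=13  ker:ilw,iwx,lox,owx
b_1=(20−6)−13=1

b_1=1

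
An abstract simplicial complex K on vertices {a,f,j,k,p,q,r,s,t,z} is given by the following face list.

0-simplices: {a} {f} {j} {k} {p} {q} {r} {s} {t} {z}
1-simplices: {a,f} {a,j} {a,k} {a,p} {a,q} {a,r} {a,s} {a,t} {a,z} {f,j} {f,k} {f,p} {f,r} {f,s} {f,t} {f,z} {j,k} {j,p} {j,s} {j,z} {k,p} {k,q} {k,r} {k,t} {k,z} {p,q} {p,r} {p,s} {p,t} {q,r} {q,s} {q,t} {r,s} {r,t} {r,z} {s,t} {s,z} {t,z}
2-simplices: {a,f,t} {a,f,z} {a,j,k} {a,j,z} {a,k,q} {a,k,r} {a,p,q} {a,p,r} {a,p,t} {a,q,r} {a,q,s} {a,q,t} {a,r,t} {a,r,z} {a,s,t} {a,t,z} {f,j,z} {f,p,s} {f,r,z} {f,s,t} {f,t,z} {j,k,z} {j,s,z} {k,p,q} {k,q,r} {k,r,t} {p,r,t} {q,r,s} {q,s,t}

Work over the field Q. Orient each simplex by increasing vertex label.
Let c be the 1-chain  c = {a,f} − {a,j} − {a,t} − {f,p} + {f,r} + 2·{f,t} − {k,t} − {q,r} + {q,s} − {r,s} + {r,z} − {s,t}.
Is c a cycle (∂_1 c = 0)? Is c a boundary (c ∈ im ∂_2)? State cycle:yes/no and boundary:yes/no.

cycle:no boundary:no

n_0=10 n_1=38 n_2=29  [Q]
∂1: piv[af,aj,ak,ap,aq,ar,as,at,az] rk=9  ker:fj,fk,fp,fr,fs,ft,fz,jk,jp,js,jz,kp,kq,kr,kt,kz,pq,pr,ps,pt,qr,qs,qt,rs,rt,rz,st,sz,tz
∂2: piv[aft,afz,ajk,ajz,akq,akr,apq,apr,apt,aqr,aqs,aqt,art,arz,ast,atz,fjz,fps,frz,fst,jkz,jsz,kpq,krt,qrs] rk=25  ker:ftz,kqr,prt,qst
∂1c = {a} − {f} − {j} + {k} − {p} + {s} − {t} + {z}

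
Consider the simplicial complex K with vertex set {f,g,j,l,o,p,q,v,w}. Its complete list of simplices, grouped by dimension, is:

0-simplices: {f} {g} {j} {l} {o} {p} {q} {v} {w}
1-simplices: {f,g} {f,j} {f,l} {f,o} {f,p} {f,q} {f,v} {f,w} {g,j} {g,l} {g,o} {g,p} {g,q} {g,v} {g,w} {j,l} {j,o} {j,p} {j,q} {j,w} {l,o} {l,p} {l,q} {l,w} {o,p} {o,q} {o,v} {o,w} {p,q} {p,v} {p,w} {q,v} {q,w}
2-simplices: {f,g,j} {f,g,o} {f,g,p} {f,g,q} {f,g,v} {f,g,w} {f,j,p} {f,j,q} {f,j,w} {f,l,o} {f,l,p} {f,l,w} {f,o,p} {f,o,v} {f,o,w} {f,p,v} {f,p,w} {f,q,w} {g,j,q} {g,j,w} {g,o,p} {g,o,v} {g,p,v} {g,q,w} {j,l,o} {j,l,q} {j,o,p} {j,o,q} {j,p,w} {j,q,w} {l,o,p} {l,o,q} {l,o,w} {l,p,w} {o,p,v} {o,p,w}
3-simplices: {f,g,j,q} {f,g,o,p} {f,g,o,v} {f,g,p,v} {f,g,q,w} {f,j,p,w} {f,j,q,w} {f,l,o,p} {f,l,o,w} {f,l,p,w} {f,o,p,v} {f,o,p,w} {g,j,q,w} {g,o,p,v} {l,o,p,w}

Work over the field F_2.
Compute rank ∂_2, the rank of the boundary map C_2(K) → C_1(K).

rank∂_2=22

n_0=9 n_1=33 n_2=36 n_3=15  [Z2]
∂1: piv[fg,fj,fl,fo,fp,fq,fv,fw] rk=8  ker:gj,gl,go,gp,gq,gv,gw,jl,jo,jp,jq,jw,lo,lp,lq,lw,op,oq,ov,ow,pq,pv,pw,qv,qw
∂2: piv[fgj,fgo,fgp,fgq,fgv,fgw,fjp,fjq,fjw,flo,flp,flw,fop,fov,fow,fpv,fpw,fqw,jlo,jlq,jop,joq] rk=22  ker:gjq,gjw,gop,gov,gpv,gqw,jpw,jqw,lop,loq,low,lpw,opv,opw
∂3: piv[fgjq,fgop,fgov,fgpv,fgqw,fjpw,fjqw,flop,flow,flpw,fopv,fopw,gjqw] rk=13  ker:gopv,lopw
rk∂_2=22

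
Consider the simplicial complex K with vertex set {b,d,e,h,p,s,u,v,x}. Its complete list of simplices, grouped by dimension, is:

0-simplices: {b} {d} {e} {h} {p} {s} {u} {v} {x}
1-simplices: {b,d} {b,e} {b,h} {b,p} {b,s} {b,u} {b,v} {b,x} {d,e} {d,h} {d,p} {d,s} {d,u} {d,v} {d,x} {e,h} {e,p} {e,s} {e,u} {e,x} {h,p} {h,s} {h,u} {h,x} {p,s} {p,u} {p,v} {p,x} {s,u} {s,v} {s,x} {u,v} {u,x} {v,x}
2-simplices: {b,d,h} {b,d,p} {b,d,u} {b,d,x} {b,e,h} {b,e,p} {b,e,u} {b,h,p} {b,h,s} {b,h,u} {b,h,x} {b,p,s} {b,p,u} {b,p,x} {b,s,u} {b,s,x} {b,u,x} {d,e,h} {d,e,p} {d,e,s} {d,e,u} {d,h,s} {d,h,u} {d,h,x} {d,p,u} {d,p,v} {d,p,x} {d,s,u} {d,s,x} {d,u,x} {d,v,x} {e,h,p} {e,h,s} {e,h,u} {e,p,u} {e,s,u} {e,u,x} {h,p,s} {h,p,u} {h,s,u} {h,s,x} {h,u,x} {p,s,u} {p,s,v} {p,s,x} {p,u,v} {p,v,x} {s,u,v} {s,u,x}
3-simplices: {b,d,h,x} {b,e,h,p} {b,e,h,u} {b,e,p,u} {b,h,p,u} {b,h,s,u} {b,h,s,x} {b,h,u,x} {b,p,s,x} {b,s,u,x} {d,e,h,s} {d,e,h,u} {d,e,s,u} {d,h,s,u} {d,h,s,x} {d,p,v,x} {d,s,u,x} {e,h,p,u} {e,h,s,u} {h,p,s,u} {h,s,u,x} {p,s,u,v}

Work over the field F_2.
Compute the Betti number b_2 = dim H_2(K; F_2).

b_2=5

n_0=9 n_1=34 n_2=49 n_3=22  [Z2]
∂1: piv[bd,be,bh,bp,bs,bu,bv,bx] rk=8  ker:de,dh,dp,ds,du,dv,dx,eh,ep,es,eu,ex,hp,hs,hu,hx,ps,pu,pv,px,su,sv,sx,uv,ux,vx
∂2: piv[bdh,bdp,bdu,bdx,beh,bep,beu,bhp,bhs,bhu,bhx,bps,bpu,bpx,bsu,bsx,bux,deh,des,dhs,dpv,dvx,eux,psv,puv] rk=25  ker:dep,deu,dhu,dhx,dpu,dpx,dsu,dsx,dux,ehp,ehs,ehu,epu,esu,hps,hpu,hsu,hsx,hux,psu,psx,pvx,suv,sux
∂3: piv[bdhx,behp,behu,bepu,bhpu,bhsu,bhsx,bhux,bpsx,bsux,dehs,dehu,desu,dhsu,dhsx,dpvx,dsux,hpsu,psuv] rk=19  ker:ehpu,ehsu,hsux
b_2=(49−25)−19=5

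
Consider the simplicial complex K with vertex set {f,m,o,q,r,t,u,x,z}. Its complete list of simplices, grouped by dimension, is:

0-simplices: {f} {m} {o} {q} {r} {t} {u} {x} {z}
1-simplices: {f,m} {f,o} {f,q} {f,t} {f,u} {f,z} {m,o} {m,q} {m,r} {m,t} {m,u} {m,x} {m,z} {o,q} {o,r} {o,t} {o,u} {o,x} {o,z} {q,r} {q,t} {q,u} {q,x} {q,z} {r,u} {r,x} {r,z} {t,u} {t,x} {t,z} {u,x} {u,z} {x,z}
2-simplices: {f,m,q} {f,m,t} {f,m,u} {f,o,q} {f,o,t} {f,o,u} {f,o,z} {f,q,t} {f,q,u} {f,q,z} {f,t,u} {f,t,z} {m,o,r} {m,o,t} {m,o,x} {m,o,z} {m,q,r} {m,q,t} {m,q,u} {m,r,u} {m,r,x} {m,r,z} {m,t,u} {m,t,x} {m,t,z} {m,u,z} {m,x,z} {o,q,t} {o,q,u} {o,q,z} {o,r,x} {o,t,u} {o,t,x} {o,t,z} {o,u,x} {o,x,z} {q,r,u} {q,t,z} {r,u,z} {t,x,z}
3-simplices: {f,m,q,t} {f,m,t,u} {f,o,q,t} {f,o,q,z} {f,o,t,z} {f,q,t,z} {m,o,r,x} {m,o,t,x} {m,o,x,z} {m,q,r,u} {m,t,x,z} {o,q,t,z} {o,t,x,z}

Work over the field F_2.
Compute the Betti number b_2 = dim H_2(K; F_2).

n_0=9 n_1=33 n_2=40 n_3=13  [Z2]
∂1: piv[fm,fo,fq,ft,fu,fz,mr,mx] rk=8  ker:mo,mq,mt,mu,mz,oq,or,ot,ou,ox,oz,qr,qt,qu,qx,qz,ru,rx,rz,tu,tx,tz,ux,uz,xz
∂2: piv[fmq,fmt,fmu,foq,fot,fou,foz,fqt,fqu,fqz,ftu,ftz,mor,mot,mox,moz,mqr,mru,mrx,mrz,mtx,muz,mxz,oux] rk=24  ker:mqt,mqu,mtu,mtz,oqt,oqu,oqz,orx,otu,otx,otz,oxz,qru,qtz,ruz,txz
∂3: piv[fmqt,fmtu,foqt,foqz,fotz,fqtz,morx,motx,moxz,mqru,mtxz,otxz] rk=12  ker:oqtz
b_2=(40−24)−12=4

b_2=4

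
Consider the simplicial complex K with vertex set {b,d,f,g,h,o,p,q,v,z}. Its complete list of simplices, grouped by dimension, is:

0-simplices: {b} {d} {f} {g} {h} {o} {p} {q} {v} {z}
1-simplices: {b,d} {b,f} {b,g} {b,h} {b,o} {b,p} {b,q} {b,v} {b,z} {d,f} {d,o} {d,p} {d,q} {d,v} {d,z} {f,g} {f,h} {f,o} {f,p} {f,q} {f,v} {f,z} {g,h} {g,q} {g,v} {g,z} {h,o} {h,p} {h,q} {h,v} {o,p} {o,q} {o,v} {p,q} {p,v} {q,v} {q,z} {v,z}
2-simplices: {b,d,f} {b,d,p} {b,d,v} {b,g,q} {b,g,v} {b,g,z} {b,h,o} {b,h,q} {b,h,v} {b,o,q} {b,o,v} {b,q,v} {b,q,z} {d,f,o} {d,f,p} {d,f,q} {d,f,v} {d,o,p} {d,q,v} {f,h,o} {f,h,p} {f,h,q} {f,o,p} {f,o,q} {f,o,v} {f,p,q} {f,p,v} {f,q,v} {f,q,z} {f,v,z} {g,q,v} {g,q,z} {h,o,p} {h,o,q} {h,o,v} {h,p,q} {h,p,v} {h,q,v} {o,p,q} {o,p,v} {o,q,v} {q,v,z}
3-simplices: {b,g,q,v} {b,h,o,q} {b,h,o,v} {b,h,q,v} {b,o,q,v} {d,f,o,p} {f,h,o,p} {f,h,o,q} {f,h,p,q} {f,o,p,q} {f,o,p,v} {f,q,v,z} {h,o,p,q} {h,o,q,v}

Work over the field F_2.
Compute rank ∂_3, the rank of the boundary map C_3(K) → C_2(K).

rank∂_3=12

n_0=10 n_1=38 n_2=42 n_3=14  [Z2]
∂1: piv[bd,bf,bg,bh,bo,bp,bq,bv,bz] rk=9  ker:df,do,dp,dq,dv,dz,fg,fh,fo,fp,fq,fv,fz,gh,gq,gv,gz,ho,hp,hq,hv,op,oq,ov,pq,pv,qv,qz,vz
∂2: piv[bdf,bdp,bdv,bgq,bgv,bgz,bho,bhq,bhv,boq,bov,bqv,bqz,dfo,dfp,dfq,dfv,dop,dqv,fho,fhp,fhq,fpq,fpv,fqz,fvz] rk=26  ker:fop,foq,fov,fqv,gqv,gqz,hop,hoq,hov,hpq,hpv,hqv,opq,opv,oqv,qvz
∂3: piv[bgqv,bhoq,bhov,bhqv,boqv,dfop,fhop,fhoq,fhpq,fopq,fopv,fqvz] rk=12  ker:hopq,hoqv
rk∂_3=12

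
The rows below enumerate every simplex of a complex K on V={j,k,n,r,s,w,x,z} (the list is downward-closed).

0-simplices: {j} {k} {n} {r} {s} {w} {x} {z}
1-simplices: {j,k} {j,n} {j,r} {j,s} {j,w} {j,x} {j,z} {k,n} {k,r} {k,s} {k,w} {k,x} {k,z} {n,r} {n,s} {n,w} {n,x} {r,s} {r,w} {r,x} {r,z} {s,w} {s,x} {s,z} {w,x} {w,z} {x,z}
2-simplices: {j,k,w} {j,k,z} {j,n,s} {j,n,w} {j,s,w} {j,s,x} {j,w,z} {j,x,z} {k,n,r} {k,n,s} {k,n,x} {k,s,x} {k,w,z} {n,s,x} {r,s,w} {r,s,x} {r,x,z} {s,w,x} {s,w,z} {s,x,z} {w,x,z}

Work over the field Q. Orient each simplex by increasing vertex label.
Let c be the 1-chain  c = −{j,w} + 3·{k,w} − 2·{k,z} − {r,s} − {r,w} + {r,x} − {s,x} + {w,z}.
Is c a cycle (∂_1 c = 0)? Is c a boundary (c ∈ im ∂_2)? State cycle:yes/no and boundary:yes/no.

cycle:no boundary:no

n_0=8 n_1=27 n_2=21  [Q]
∂1: piv[jk,jn,jr,js,jw,jx,jz] rk=7  ker:kn,kr,ks,kw,kx,kz,nr,ns,nw,nx,rs,rw,rx,rz,sw,sx,sz,wx,wz,xz
∂2: piv[jkw,jkz,jns,jnw,jsw,jsx,jwz,jxz,knr,kns,knx,ksx,rsw,rsx,rxz,swx,swz] rk=17  ker:kwz,nsx,sxz,wxz
∂1c = {j} − {k} + {r} − {z}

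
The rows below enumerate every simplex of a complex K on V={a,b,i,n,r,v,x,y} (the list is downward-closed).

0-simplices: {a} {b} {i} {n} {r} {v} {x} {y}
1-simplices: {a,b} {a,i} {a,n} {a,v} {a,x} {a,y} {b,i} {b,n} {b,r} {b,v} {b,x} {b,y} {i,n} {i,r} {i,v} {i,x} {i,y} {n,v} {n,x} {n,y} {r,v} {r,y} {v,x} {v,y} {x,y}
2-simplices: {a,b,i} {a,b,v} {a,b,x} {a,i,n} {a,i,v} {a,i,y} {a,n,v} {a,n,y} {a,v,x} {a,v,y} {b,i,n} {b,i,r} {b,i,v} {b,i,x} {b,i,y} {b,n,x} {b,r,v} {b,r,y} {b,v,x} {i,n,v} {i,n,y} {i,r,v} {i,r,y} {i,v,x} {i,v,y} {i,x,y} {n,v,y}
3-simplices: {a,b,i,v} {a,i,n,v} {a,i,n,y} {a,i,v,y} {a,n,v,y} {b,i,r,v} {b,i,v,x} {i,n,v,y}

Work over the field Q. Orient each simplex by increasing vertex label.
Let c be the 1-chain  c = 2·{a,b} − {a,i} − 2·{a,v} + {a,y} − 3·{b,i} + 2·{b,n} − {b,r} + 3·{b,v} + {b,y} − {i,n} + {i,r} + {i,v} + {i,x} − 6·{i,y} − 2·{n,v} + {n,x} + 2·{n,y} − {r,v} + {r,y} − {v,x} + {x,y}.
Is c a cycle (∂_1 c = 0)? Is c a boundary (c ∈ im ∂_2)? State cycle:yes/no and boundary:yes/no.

cycle:yes boundary:yes

n_0=8 n_1=25 n_2=27 n_3=8  [Q]
∂1: piv[ab,ai,an,av,ax,ay,br] rk=7  ker:bi,bn,bv,bx,by,in,ir,iv,ix,iy,nv,nx,ny,rv,ry,vx,vy,xy
∂2: piv[abi,abv,abx,ain,aiv,aiy,anv,any,avx,avy,bin,bir,bix,biy,bnx,brv,bry,ixy] rk=18  ker:biv,bvx,inv,iny,irv,iry,ivx,ivy,nvy
∂3: piv[abiv,ainv,ainy,aivy,anvy,birv,bivx] rk=7  ker:invy
∂1c = 0
c vs im∂2: reduces to 0 ⇒ boundary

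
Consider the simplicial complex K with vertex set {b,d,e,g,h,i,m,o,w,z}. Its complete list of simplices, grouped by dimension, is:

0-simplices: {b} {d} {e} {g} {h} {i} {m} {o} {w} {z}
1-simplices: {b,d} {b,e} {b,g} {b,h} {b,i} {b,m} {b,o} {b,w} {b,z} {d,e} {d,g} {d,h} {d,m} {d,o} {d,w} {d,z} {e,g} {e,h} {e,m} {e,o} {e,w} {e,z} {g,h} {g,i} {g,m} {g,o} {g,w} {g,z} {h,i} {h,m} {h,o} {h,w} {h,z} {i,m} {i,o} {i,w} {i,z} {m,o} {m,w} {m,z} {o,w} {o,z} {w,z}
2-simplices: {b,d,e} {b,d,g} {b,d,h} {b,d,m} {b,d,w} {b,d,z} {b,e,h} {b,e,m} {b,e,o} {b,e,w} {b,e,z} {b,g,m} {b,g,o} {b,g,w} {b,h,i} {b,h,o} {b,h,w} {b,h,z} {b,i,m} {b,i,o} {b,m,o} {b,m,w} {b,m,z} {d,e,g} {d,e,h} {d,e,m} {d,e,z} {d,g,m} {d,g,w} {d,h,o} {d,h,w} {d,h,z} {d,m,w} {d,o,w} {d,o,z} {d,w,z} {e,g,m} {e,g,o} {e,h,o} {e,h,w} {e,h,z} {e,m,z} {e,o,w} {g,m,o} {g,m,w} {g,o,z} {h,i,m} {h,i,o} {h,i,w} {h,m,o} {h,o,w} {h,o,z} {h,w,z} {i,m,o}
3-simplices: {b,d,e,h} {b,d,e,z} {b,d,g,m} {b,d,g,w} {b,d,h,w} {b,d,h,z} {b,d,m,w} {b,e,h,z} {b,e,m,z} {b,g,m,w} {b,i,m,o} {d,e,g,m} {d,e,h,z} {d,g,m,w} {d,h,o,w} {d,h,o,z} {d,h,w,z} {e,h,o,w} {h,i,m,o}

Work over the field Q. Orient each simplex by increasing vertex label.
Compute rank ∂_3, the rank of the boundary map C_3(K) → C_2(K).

n_0=10 n_1=43 n_2=54 n_3=19  [Q]
∂1: piv[bd,be,bg,bh,bi,bm,bo,bw,bz] rk=9  ker:de,dg,dh,dm,do,dw,dz,eg,eh,em,eo,ew,ez,gh,gi,gm,go,gw,gz,hi,hm,ho,hw,hz,im,io,iw,iz,mo,mw,mz,ow,oz,wz
∂2: piv[bde,bdg,bdh,bdm,bdw,bdz,beh,bem,beo,bew,bez,bgm,bgo,bgw,bhi,bho,bhw,bhz,bim,bio,bmo,bmw,bmz,deg,dho,dow,doz,dwz,goz,him,hiw] rk=31  ker:deh,dem,dez,dgm,dgw,dhw,dhz,dmw,egm,ego,eho,ehw,ehz,emz,eow,gmo,gmw,hio,hmo,how,hoz,hwz,imo
∂3: piv[bdeh,bdez,bdgm,bdgw,bdhw,bdhz,bdmw,behz,bemz,bgmw,bimo,degm,dhow,dhoz,dhwz,ehow,himo] rk=17  ker:dehz,dgmw
rk∂_3=17

rank∂_3=17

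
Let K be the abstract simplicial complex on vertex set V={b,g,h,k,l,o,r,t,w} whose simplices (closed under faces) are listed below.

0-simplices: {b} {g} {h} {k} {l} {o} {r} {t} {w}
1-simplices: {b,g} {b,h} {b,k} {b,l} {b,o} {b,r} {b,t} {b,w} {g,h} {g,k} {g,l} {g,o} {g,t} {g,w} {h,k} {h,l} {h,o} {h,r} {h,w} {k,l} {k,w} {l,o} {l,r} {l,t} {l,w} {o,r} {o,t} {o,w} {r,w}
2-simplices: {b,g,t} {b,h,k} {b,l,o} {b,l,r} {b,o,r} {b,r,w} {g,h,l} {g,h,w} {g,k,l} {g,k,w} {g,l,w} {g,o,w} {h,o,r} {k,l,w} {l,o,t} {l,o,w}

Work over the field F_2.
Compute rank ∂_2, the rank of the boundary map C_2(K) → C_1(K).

n_0=9 n_1=29 n_2=16  [Z2]
∂1: piv[bg,bh,bk,bl,bo,br,bt,bw] rk=8  ker:gh,gk,gl,go,gt,gw,hk,hl,ho,hr,hw,kl,kw,lo,lr,lt,lw,or,ot,ow,rw
∂2: piv[bgt,bhk,blo,blr,bor,brw,ghl,ghw,gkl,gkw,glw,gow,hor,lot,low] rk=15  ker:klw
rk∂_2=15

rank∂_2=15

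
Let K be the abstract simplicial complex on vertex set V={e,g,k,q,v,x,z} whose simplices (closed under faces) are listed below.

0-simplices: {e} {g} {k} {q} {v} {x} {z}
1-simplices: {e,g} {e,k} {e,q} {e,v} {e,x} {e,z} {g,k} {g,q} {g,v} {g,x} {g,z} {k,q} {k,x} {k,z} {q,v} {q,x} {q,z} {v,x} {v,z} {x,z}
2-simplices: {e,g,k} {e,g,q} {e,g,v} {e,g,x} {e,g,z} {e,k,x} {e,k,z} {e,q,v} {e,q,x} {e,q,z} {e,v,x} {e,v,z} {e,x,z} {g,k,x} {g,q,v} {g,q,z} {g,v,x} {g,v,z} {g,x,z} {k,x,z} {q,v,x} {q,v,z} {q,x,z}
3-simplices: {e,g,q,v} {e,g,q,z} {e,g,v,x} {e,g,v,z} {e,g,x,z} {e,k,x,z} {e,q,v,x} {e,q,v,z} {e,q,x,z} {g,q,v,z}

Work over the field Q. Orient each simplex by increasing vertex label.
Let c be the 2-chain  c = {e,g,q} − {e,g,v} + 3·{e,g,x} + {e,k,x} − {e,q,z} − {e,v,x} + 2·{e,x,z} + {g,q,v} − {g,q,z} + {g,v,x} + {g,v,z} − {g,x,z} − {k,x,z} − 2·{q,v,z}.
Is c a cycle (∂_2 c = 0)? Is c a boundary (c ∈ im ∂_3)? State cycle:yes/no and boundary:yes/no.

n_0=7 n_1=20 n_2=23 n_3=10  [Q]
∂1: piv[eg,ek,eq,ev,ex,ez] rk=6  ker:gk,gq,gv,gx,gz,kq,kx,kz,qv,qx,qz,vx,vz,xz
∂2: piv[egk,egq,egv,egx,egz,ekx,ekz,eqv,eqx,eqz,evx,evz,exz] rk=13  ker:gkx,gqv,gqz,gvx,gvz,gxz,kxz,qvx,qvz,qxz
∂3: piv[egqv,egqz,egvx,egvz,egxz,ekxz,eqvx,eqvz,eqxz] rk=9  ker:gqvz
∂2c = 3·{e,g} + {e,k} − 2·{e,q} − {e,x} − {e,z} + {g,q} + {g,x} + {g,z} + {k,z} − {q,v} − {v,z}

cycle:no boundary:no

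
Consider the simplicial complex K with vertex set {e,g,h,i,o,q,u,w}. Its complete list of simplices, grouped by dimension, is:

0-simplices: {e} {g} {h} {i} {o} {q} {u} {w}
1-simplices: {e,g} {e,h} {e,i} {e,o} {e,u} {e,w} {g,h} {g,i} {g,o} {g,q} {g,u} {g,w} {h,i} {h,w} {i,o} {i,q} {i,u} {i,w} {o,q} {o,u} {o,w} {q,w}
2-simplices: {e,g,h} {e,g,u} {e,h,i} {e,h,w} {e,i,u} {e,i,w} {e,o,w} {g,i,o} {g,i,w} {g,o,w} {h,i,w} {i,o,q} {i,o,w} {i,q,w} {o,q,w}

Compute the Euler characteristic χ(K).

χ(K)=1

n_0=8 n_1=22 n_2=15
χ=+8−22+15=1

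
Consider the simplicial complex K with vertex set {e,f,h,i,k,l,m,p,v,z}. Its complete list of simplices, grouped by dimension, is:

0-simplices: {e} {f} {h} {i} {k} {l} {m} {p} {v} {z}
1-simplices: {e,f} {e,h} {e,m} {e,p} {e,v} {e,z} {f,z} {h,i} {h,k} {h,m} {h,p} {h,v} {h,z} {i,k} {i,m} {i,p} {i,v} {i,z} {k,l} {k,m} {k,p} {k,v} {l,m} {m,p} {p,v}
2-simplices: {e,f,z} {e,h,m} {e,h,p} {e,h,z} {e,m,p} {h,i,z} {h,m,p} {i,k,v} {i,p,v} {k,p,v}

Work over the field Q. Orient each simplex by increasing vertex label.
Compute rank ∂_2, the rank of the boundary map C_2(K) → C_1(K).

n_0=10 n_1=25 n_2=10  [Q]
∂1: piv[ef,eh,em,ep,ev,ez,hi,hk,kl] rk=9  ker:fz,hm,hp,hv,hz,ik,im,ip,iv,iz,km,kp,kv,lm,mp,pv
∂2: piv[efz,ehm,ehp,ehz,emp,hiz,ikv,ipv,kpv] rk=9  ker:hmp
rk∂_2=9

rank∂_2=9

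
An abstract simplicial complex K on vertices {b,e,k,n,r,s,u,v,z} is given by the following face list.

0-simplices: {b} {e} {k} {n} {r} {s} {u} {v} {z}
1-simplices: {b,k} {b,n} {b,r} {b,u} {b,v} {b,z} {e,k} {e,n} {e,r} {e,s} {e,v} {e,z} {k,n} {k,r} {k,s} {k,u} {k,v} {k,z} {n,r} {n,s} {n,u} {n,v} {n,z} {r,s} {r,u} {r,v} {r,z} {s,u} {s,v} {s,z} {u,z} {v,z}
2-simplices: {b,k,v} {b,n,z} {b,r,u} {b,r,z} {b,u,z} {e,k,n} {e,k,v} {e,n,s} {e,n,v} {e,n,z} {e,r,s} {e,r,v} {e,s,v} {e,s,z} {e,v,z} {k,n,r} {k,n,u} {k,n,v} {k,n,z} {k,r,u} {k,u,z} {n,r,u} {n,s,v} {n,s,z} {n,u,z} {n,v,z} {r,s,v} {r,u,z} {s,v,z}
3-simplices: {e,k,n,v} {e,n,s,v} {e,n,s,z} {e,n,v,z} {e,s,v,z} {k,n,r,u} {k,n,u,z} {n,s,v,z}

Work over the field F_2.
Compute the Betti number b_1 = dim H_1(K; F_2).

n_0=9 n_1=32 n_2=29 n_3=8  [Z2]
∂1: piv[bk,bn,br,bu,bv,bz,ek,es] rk=8  ker:en,er,ev,ez,kn,kr,ks,ku,kv,kz,nr,ns,nu,nv,nz,rs,ru,rv,rz,su,sv,sz,uz,vz
∂2: piv[bkv,bnz,bru,brz,buz,ekn,ekv,ens,env,enz,ers,erv,esv,esz,evz,knr,knu,knz,kru,kuz] rk=20  ker:knv,nru,nsv,nsz,nuz,nvz,rsv,ruz,svz
∂3: piv[eknv,ensv,ensz,envz,esvz,knru,knuz] rk=7  ker:nsvz
b_1=(32−8)−20=4

b_1=4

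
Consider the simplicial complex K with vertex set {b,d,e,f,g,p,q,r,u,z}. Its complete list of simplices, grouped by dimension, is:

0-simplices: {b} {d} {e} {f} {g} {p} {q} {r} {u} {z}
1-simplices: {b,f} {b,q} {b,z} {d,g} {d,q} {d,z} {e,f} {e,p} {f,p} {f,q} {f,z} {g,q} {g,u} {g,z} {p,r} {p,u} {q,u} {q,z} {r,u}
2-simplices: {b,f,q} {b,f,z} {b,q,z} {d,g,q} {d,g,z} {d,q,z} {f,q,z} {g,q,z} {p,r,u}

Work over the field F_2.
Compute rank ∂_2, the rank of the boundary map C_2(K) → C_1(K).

n_0=10 n_1=19 n_2=9  [Z2]
∂1: piv[bf,bq,bz,dg,dq,ef,ep,gu,pr] rk=9  ker:dz,fp,fq,fz,gq,gz,pu,qu,qz,ru
∂2: piv[bfq,bfz,bqz,dgq,dgz,dqz,pru] rk=7  ker:fqz,gqz
rk∂_2=7

rank∂_2=7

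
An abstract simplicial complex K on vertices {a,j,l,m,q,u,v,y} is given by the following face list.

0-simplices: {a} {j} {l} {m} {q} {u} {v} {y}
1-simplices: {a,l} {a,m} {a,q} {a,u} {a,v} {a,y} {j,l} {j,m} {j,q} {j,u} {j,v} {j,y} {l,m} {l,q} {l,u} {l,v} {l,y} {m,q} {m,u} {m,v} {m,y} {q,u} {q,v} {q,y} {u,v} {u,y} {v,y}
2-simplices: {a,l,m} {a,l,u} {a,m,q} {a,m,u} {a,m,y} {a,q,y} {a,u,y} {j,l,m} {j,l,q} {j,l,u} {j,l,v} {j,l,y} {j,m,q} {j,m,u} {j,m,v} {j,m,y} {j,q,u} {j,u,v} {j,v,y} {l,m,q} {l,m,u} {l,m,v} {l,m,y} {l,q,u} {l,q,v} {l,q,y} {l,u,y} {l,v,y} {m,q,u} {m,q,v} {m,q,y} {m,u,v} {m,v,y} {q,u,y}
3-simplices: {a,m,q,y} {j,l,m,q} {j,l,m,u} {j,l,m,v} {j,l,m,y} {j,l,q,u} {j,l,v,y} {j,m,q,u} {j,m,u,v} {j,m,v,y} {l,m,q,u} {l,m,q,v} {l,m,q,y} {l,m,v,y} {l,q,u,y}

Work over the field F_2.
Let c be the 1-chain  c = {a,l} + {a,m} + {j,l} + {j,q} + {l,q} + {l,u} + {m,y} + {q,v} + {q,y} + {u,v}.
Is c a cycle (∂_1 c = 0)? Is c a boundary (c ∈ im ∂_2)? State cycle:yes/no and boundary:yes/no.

n_0=8 n_1=27 n_2=34 n_3=15  [Z2]
∂1: piv[al,am,aq,au,av,ay,jl] rk=7  ker:jm,jq,ju,jv,jy,lm,lq,lu,lv,ly,mq,mu,mv,my,qu,qv,qy,uv,uy,vy
∂2: piv[alm,alu,amq,amu,amy,aqy,auy,jlm,jlq,jlu,jlv,jly,jmq,jmv,jmy,jqu,juv,jvy,lqv] rk=19  ker:jmu,lmq,lmu,lmv,lmy,lqu,lqy,luy,lvy,mqu,mqv,mqy,muv,mvy,quy
∂3: piv[amqy,jlmq,jlmu,jlmv,jlmy,jlqu,jlvy,jmqu,jmuv,jmvy,lmqv,lmqy,lquy] rk=13  ker:lmqu,lmvy
∂1c = 0
c vs im∂2: reduces to 0 ⇒ boundary

cycle:yes boundary:yes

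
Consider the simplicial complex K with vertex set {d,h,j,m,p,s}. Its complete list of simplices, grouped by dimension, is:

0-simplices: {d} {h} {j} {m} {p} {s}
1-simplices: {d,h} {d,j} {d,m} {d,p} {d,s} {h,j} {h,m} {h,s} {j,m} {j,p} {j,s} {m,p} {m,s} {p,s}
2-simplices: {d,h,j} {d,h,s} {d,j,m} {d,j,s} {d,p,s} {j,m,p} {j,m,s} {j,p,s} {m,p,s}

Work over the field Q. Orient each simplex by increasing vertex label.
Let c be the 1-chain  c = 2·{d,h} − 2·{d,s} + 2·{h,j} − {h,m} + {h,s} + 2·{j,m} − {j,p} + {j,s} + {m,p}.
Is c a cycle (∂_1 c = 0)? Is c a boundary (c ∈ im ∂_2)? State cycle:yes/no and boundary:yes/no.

n_0=6 n_1=14 n_2=9  [Q]
∂1: piv[dh,dj,dm,dp,ds] rk=5  ker:hj,hm,hs,jm,jp,js,mp,ms,ps
∂2: piv[dhj,dhs,djm,djs,dps,jmp,jms,jps] rk=8  ker:mps
∂1c = 0
c vs im∂2: residual ≠ 0 ⇒ not boundary

cycle:yes boundary:no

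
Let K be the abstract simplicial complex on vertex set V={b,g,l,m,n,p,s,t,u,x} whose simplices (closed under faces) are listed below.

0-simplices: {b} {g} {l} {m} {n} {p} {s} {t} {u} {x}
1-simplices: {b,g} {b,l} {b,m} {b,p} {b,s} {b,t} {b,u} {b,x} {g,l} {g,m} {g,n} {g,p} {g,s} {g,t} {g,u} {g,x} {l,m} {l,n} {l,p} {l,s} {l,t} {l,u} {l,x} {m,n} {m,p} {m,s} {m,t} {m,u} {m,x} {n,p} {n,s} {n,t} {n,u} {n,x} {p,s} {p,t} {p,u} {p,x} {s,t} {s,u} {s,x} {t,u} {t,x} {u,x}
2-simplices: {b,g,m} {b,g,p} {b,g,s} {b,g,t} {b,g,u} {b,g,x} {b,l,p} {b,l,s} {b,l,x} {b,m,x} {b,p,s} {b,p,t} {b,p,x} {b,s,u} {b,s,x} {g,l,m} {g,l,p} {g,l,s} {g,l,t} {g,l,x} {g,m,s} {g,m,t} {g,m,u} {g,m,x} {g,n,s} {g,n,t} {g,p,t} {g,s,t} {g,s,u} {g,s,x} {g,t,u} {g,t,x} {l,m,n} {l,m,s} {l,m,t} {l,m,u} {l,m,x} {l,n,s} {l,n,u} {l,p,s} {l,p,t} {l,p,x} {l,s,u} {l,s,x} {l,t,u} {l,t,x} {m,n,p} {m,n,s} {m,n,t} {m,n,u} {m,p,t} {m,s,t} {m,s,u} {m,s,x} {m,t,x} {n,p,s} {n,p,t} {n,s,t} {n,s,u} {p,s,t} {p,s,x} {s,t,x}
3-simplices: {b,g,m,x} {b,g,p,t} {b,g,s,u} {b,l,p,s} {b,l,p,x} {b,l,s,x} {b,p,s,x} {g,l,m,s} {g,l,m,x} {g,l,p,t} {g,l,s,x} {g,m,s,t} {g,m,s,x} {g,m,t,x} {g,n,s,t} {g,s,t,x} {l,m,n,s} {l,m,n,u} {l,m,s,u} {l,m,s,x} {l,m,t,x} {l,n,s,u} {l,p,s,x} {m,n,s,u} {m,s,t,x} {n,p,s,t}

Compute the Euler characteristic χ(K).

χ(K)=2

n_0=10 n_1=44 n_2=62 n_3=26
χ=+10−44+62−26=2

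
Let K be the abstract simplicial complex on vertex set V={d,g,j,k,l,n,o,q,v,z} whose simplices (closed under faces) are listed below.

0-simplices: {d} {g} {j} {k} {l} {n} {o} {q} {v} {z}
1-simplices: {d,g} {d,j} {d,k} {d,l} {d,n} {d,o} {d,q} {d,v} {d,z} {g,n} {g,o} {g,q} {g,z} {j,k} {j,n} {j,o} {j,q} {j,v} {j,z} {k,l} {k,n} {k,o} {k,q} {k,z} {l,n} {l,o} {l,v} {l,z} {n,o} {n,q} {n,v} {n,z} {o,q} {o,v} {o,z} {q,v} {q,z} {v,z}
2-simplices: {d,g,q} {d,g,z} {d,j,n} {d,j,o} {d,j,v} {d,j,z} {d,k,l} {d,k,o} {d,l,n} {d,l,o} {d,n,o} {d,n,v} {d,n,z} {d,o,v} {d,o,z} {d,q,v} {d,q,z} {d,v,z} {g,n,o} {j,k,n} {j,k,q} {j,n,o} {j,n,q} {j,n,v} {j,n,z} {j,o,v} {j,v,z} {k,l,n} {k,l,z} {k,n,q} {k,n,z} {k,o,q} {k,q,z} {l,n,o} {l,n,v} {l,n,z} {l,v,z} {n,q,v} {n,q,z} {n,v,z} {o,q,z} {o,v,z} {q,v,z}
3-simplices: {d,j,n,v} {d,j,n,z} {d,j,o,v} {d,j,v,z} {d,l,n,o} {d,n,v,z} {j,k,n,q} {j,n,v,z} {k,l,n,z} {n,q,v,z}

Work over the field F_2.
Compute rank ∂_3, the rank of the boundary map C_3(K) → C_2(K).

rank∂_3=9

n_0=10 n_1=38 n_2=43 n_3=10  [Z2]
∂1: piv[dg,dj,dk,dl,dn,do,dq,dv,dz] rk=9  ker:gn,go,gq,gz,jk,jn,jo,jq,jv,jz,kl,kn,ko,kq,kz,ln,lo,lv,lz,no,nq,nv,nz,oq,ov,oz,qv,qz,vz
∂2: piv[dgq,dgz,djn,djo,djv,djz,dkl,dko,dln,dlo,dno,dnv,dnz,dov,doz,dqv,dqz,dvz,gno,jkn,jkq,jnq,kln,klz,knz,koq,kqz,lnv] rk=28  ker:jno,jnv,jnz,jov,jvz,knq,lno,lnz,lvz,nqv,nqz,nvz,oqz,ovz,qvz
∂3: piv[djnv,djnz,djov,djvz,dlno,dnvz,jknq,klnz,nqvz] rk=9  ker:jnvz
rk∂_3=9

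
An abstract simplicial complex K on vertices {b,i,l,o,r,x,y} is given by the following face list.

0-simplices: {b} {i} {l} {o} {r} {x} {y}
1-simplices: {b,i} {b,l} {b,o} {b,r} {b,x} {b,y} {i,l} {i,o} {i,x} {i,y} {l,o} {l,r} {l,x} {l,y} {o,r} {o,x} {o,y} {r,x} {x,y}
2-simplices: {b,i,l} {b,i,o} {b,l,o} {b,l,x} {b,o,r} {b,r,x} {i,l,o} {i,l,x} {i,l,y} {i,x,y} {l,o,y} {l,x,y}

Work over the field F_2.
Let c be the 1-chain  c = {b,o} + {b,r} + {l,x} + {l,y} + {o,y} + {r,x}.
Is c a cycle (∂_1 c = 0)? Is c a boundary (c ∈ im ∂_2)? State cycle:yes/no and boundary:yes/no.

cycle:yes boundary:yes

n_0=7 n_1=19 n_2=12  [Z2]
∂1: piv[bi,bl,bo,br,bx,by] rk=6  ker:il,io,ix,iy,lo,lr,lx,ly,or,ox,oy,rx,xy
∂2: piv[bil,bio,blo,blx,bor,brx,ilx,ily,ixy,loy] rk=10  ker:ilo,lxy
∂1c = 0
c vs im∂2: reduces to 0 ⇒ boundary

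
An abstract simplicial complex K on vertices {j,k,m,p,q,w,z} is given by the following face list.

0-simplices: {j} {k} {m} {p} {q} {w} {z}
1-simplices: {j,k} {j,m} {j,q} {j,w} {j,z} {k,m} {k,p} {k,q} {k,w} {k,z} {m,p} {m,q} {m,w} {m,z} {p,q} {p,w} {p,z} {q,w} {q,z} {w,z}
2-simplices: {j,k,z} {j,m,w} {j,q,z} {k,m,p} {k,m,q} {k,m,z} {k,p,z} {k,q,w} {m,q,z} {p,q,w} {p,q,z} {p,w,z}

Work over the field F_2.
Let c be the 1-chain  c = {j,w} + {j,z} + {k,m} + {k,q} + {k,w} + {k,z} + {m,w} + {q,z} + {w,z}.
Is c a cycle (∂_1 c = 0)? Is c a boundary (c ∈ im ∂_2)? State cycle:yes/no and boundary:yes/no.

cycle:yes boundary:no

n_0=7 n_1=20 n_2=12  [Z2]
∂1: piv[jk,jm,jq,jw,jz,kp] rk=6  ker:km,kq,kw,kz,mp,mq,mw,mz,pq,pw,pz,qw,qz,wz
∂2: piv[jkz,jmw,jqz,kmp,kmq,kmz,kpz,kqw,mqz,pqw,pqz,pwz] rk=12
∂1c = 0
c vs im∂2: residual ≠ 0 ⇒ not boundary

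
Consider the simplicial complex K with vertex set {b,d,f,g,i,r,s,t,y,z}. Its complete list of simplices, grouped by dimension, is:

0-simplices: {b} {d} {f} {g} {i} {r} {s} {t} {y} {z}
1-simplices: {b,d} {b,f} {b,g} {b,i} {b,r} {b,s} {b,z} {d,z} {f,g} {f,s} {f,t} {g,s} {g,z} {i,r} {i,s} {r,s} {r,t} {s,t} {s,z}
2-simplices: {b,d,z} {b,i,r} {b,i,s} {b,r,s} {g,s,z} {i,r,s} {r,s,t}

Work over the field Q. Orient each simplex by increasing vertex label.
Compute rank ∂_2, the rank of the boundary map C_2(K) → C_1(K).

n_0=10 n_1=19 n_2=7  [Q]
∂1: piv[bd,bf,bg,bi,br,bs,bz,ft] rk=8  ker:dz,fg,fs,gs,gz,ir,is,rs,rt,st,sz
∂2: piv[bdz,bir,bis,brs,gsz,rst] rk=6  ker:irs
rk∂_2=6

rank∂_2=6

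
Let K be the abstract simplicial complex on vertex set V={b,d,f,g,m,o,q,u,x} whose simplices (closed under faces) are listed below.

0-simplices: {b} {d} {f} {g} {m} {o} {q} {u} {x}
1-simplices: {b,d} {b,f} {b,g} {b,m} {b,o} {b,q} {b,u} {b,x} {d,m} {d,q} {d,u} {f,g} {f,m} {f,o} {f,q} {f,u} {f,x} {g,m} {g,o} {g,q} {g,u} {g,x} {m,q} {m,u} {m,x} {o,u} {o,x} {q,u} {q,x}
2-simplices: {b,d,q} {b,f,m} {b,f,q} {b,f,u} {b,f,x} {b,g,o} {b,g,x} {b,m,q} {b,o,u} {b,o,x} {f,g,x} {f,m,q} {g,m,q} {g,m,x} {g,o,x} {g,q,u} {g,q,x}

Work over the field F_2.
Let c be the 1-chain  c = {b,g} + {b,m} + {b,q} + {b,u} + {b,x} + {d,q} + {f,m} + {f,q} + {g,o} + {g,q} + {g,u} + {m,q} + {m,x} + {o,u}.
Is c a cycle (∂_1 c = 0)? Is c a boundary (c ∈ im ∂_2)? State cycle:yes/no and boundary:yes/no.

n_0=9 n_1=29 n_2=17  [Z2]
∂1: piv[bd,bf,bg,bm,bo,bq,bu,bx] rk=8  ker:dm,dq,du,fg,fm,fo,fq,fu,fx,gm,go,gq,gu,gx,mq,mu,mx,ou,ox,qu,qx
∂2: piv[bdq,bfm,bfq,bfu,bfx,bgo,bgx,bmq,bou,box,fgx,gmq,gmx,gqu,gqx] rk=15  ker:fmq,gox
∂1c = {b} + {d} + {q} + {u}

cycle:no boundary:no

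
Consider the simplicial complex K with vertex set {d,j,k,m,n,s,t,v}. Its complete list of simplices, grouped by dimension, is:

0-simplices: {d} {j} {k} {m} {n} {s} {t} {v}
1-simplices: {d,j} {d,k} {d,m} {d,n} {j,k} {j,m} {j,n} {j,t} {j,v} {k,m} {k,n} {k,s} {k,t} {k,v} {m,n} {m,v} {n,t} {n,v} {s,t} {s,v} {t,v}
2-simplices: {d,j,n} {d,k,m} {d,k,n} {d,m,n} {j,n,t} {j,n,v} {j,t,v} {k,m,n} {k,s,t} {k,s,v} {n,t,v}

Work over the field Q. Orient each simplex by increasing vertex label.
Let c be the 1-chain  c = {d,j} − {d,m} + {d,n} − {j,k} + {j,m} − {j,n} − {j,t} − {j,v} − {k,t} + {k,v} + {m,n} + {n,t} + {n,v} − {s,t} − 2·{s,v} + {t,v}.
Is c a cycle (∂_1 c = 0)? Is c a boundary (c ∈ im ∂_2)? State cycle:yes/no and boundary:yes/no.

cycle:no boundary:no

n_0=8 n_1=21 n_2=11  [Q]
∂1: piv[dj,dk,dm,dn,jt,jv,ks] rk=7  ker:jk,jm,jn,km,kn,kt,kv,mn,mv,nt,nv,st,sv,tv
∂2: piv[djn,dkm,dkn,dmn,jnt,jnv,jtv,kst,ksv] rk=9  ker:kmn,ntv
∂1c = −{d} + 4·{j} − {k} − {m} − {n} + 3·{s} − 3·{t}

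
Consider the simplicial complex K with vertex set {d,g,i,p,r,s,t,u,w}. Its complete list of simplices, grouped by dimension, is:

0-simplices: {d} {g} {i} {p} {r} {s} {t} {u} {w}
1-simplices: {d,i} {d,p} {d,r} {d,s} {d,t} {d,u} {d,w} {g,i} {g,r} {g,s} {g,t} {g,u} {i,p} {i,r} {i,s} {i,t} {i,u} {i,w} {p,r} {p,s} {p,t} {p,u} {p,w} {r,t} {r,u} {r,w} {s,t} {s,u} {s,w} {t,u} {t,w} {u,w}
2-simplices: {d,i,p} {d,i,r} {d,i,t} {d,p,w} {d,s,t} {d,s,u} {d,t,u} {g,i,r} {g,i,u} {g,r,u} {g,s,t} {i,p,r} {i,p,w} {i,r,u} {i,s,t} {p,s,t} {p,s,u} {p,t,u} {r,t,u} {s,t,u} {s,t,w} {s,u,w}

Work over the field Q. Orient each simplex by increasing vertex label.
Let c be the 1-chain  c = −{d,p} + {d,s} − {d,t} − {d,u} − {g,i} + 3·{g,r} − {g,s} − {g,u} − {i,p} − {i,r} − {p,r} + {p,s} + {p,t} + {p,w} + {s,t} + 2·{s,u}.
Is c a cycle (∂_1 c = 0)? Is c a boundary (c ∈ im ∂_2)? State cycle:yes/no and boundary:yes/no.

n_0=9 n_1=32 n_2=22  [Q]
∂1: piv[di,dp,dr,ds,dt,du,dw,gi] rk=8  ker:gr,gs,gt,gu,ip,ir,is,it,iu,iw,pr,ps,pt,pu,pw,rt,ru,rw,st,su,sw,tu,tw,uw
∂2: piv[dip,dir,dit,dpw,dst,dsu,dtu,gir,giu,gru,gst,ipr,ipw,ist,pst,psu,rtu,stw,suw] rk=19  ker:iru,ptu,stu
∂1c = 2·{d} + {i} − 4·{p} + {r} − 2·{s} + {t} + {w}

cycle:no boundary:no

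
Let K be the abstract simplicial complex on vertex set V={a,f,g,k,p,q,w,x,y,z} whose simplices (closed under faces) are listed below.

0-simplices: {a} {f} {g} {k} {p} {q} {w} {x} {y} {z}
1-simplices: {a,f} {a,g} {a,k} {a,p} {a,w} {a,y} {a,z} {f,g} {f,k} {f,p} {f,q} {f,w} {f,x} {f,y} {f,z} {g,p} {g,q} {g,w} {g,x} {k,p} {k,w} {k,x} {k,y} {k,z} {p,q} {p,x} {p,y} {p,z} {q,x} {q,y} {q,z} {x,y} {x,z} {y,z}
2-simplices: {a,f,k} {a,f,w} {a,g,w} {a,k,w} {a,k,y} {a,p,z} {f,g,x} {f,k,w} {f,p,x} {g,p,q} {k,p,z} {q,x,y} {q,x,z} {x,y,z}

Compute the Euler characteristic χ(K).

χ(K)=-10

n_0=10 n_1=34 n_2=14
χ=+10−34+14=-10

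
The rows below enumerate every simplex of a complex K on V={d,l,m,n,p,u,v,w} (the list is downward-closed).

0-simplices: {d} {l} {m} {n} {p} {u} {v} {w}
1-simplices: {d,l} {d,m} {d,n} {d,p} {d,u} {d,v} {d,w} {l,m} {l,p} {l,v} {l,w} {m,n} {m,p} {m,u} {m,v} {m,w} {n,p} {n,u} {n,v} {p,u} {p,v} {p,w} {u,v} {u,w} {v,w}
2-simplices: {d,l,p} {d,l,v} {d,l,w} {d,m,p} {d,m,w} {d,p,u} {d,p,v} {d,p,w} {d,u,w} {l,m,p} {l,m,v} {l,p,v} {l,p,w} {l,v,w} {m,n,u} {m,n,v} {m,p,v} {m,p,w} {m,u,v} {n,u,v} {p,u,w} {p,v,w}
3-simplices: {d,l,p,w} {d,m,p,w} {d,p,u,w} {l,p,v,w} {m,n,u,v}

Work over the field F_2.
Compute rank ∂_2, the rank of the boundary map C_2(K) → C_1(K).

n_0=8 n_1=25 n_2=22 n_3=5  [Z2]
∂1: piv[dl,dm,dn,dp,du,dv,dw] rk=7  ker:lm,lp,lv,lw,mn,mp,mu,mv,mw,np,nu,nv,pu,pv,pw,uv,uw,vw
∂2: piv[dlp,dlv,dlw,dmp,dmw,dpu,dpv,dpw,duw,lmp,lmv,lvw,mnu,mnv,muv] rk=15  ker:lpv,lpw,mpv,mpw,nuv,puw,pvw
∂3: piv[dlpw,dmpw,dpuw,lpvw,mnuv] rk=5
rk∂_2=15

rank∂_2=15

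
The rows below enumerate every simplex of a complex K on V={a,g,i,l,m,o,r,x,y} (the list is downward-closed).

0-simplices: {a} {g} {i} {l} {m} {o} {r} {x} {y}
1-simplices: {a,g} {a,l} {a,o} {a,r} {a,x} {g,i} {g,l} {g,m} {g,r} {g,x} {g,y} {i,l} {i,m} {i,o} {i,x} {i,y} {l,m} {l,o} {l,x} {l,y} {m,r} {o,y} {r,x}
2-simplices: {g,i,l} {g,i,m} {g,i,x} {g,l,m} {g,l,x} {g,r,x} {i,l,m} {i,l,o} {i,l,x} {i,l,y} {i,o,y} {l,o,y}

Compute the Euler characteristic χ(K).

n_0=9 n_1=23 n_2=12
χ=+9−23+12=-2

χ(K)=-2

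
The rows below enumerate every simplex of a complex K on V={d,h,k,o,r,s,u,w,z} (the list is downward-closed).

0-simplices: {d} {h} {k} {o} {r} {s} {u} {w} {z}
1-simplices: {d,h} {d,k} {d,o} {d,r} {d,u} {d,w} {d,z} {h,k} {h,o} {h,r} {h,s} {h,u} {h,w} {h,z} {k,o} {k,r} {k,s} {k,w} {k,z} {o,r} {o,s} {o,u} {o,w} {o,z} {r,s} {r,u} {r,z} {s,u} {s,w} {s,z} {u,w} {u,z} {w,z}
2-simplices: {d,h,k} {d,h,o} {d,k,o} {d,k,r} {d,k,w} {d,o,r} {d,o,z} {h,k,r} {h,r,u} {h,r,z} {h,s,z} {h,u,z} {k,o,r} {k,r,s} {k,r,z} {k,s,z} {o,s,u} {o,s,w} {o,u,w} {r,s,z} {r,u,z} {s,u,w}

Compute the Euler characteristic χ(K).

n_0=9 n_1=33 n_2=22
χ=+9−33+22=-2

χ(K)=-2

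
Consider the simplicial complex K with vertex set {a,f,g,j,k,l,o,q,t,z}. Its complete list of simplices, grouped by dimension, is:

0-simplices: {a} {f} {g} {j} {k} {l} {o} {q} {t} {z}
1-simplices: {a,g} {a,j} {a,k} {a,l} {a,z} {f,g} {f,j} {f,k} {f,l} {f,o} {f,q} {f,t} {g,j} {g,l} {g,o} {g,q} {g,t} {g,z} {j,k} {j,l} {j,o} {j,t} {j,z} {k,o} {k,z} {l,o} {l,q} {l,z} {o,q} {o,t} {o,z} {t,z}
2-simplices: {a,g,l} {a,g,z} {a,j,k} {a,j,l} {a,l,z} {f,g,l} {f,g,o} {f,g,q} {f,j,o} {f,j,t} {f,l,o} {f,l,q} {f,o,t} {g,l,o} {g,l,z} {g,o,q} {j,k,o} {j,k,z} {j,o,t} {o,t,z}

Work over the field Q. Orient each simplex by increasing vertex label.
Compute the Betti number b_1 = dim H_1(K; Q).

n_0=10 n_1=32 n_2=20  [Q]
∂1: piv[ag,aj,ak,al,az,fg,fo,fq,ft] rk=9  ker:fj,fk,fl,gj,gl,go,gq,gt,gz,jk,jl,jo,jt,jz,ko,kz,lo,lq,lz,oq,ot,oz,tz
∂2: piv[agl,agz,ajk,ajl,alz,fgl,fgo,fgq,fjo,fjt,flo,flq,fot,goq,jko,jkz,otz] rk=17  ker:glo,glz,jot
b_1=(32−9)−17=6

b_1=6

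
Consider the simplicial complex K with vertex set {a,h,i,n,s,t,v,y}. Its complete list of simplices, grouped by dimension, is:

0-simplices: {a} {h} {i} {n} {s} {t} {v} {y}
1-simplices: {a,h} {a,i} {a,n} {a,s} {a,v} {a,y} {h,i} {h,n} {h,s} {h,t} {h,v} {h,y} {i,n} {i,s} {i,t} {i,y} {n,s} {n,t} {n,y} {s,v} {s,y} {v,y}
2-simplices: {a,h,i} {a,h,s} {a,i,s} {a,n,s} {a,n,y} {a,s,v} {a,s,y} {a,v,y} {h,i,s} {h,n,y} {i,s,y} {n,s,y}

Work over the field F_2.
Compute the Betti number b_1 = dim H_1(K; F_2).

b_1=5

n_0=8 n_1=22 n_2=12  [Z2]
∂1: piv[ah,ai,an,as,av,ay,ht] rk=7  ker:hi,hn,hs,hv,hy,in,is,it,iy,ns,nt,ny,sv,sy,vy
∂2: piv[ahi,ahs,ais,ans,any,asv,asy,avy,hny,isy] rk=10  ker:his,nsy
b_1=(22−7)−10=5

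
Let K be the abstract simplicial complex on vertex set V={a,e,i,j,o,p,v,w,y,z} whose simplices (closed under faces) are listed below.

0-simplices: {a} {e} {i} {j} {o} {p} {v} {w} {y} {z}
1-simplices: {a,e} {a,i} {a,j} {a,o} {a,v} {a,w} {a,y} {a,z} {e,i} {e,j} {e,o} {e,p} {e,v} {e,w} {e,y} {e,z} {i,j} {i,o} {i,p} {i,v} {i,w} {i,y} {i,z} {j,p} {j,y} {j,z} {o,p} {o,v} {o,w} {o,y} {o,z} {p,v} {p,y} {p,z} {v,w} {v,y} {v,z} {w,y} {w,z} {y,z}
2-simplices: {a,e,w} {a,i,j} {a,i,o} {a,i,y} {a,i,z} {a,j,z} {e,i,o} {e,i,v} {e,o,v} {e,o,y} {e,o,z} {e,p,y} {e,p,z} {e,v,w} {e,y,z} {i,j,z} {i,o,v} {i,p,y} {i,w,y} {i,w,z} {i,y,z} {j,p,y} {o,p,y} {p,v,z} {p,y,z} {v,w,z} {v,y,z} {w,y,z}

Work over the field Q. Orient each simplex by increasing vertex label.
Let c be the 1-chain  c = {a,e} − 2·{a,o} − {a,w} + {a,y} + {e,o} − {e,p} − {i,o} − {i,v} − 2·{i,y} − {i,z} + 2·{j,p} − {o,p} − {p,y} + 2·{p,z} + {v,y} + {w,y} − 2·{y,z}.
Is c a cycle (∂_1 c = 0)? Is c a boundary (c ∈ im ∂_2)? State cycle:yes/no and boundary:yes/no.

n_0=10 n_1=40 n_2=28  [Q]
∂1: piv[ae,ai,aj,ao,av,aw,ay,az,ep] rk=9  ker:ei,ej,eo,ev,ew,ey,ez,ij,io,ip,iv,iw,iy,iz,jp,jy,jz,op,ov,ow,oy,oz,pv,py,pz,vw,vy,vz,wy,wz,yz
∂2: piv[aew,aij,aio,aiy,aiz,ajz,eio,eiv,eov,eoy,eoz,epy,epz,evw,eyz,ipy,iwy,iwz,iyz,jpy,opy,pvz,vwz,vyz] rk=24  ker:ijz,iov,pyz,wyz
∂1c = {a} + {e} + 5·{i} − 2·{j} − {o} − {p} − 2·{v} − 2·{w} + 2·{y} − {z}

cycle:no boundary:no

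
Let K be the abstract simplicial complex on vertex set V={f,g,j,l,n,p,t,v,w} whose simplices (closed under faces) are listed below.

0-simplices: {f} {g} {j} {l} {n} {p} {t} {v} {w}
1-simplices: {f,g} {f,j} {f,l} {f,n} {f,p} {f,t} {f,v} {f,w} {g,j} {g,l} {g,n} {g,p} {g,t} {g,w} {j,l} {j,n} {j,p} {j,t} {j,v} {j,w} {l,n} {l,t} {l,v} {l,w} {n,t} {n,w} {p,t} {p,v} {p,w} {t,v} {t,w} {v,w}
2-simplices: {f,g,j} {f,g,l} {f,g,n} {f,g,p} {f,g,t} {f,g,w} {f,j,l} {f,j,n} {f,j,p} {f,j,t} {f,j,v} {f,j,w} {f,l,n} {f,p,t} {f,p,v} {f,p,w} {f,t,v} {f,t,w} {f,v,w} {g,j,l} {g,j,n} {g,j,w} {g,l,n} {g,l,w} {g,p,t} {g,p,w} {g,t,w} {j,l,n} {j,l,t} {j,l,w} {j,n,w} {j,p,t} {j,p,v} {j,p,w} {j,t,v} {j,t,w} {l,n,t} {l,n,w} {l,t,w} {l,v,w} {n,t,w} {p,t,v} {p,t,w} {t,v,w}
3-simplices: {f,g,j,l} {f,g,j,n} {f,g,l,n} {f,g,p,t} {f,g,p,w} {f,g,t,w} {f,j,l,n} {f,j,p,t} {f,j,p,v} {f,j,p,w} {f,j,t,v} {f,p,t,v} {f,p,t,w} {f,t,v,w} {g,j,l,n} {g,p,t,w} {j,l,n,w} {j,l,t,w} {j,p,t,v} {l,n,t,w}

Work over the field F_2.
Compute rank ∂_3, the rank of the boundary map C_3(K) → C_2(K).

n_0=9 n_1=32 n_2=44 n_3=20  [Z2]
∂1: piv[fg,fj,fl,fn,fp,ft,fv,fw] rk=8  ker:gj,gl,gn,gp,gt,gw,jl,jn,jp,jt,jv,jw,ln,lt,lv,lw,nt,nw,pt,pv,pw,tv,tw,vw
∂2: piv[fgj,fgl,fgn,fgp,fgt,fgw,fjl,fjn,fjp,fjt,fjv,fjw,fln,fpt,fpv,fpw,ftv,ftw,fvw,glw,jlt,jnw,lnt,lvw] rk=24  ker:gjl,gjn,gjw,gln,gpt,gpw,gtw,jln,jlw,jpt,jpv,jpw,jtv,jtw,lnw,ltw,ntw,ptv,ptw,tvw
∂3: piv[fgjl,fgjn,fgln,fgpt,fgpw,fgtw,fjln,fjpt,fjpv,fjpw,fjtv,fptv,fptw,ftvw,jlnw,jltw,lntw] rk=17  ker:gjln,gptw,jptv
rk∂_3=17

rank∂_3=17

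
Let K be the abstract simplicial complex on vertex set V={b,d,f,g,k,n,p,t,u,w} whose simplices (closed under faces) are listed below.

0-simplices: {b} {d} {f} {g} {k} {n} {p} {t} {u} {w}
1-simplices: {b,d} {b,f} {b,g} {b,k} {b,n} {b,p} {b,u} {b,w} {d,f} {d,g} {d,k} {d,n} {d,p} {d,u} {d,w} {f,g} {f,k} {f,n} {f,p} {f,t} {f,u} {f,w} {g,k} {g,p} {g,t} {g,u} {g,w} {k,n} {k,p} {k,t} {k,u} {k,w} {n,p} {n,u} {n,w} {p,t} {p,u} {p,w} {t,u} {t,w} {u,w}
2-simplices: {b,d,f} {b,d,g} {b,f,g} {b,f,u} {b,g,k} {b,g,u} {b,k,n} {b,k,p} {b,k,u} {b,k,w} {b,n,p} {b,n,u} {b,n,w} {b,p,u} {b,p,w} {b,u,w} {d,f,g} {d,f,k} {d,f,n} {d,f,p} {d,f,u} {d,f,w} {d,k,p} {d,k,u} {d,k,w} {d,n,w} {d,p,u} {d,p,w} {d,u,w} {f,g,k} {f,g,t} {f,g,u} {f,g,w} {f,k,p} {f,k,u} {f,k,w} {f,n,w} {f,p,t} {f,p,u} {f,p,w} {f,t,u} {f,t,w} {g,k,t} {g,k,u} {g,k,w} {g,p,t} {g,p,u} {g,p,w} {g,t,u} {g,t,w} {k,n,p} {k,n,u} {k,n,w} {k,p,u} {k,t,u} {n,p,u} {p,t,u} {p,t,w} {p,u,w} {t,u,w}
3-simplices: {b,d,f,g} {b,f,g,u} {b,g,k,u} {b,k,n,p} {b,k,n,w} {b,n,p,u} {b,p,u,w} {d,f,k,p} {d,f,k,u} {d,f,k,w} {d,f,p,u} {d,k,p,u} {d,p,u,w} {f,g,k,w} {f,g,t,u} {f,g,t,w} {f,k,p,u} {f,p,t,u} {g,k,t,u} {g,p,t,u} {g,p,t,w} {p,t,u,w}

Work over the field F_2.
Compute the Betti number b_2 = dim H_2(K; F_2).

n_0=10 n_1=41 n_2=60 n_3=22  [Z2]
∂1: piv[bd,bf,bg,bk,bn,bp,bu,bw,ft] rk=9  ker:df,dg,dk,dn,dp,du,dw,fg,fk,fn,fp,fu,fw,gk,gp,gt,gu,gw,kn,kp,kt,ku,kw,np,nu,nw,pt,pu,pw,tu,tw,uw
∂2: piv[bdf,bdg,bfg,bfu,bgk,bgu,bkn,bkp,bku,bkw,bnp,bnu,bnw,bpu,bpw,buw,dfk,dfn,dfp,dfu,dfw,dkp,dku,dkw,dnw,fgt,fgw,fpt,ftu,ftw,gkt,gpt] rk=32  ker:dfg,dpu,dpw,duw,fgk,fgu,fkp,fku,fkw,fnw,fpu,fpw,gku,gkw,gpu,gpw,gtu,gtw,knp,knu,knw,kpu,ktu,npu,ptu,ptw,puw,tuw
∂3: piv[bdfg,bfgu,bgku,bknp,bknw,bnpu,bpuw,dfkp,dfku,dfkw,dfpu,dkpu,dpuw,fgkw,fgtu,fgtw,fptu,gktu,gptu,gptw,ptuw] rk=21  ker:fkpu
b_2=(60−32)−21=7

b_2=7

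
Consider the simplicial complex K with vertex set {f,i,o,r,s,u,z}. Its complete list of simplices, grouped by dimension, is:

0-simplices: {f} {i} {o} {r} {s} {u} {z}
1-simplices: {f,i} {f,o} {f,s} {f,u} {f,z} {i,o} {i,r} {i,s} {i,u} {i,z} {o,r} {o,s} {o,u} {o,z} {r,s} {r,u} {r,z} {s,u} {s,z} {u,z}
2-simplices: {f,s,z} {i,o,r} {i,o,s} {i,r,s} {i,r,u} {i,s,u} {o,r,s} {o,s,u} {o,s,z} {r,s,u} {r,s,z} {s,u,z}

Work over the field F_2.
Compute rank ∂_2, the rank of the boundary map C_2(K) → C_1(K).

rank∂_2=10

n_0=7 n_1=20 n_2=12  [Z2]
∂1: piv[fi,fo,fs,fu,fz,ir] rk=6  ker:io,is,iu,iz,or,os,ou,oz,rs,ru,rz,su,sz,uz
∂2: piv[fsz,ior,ios,irs,iru,isu,osu,osz,rsz,suz] rk=10  ker:ors,rsu
rk∂_2=10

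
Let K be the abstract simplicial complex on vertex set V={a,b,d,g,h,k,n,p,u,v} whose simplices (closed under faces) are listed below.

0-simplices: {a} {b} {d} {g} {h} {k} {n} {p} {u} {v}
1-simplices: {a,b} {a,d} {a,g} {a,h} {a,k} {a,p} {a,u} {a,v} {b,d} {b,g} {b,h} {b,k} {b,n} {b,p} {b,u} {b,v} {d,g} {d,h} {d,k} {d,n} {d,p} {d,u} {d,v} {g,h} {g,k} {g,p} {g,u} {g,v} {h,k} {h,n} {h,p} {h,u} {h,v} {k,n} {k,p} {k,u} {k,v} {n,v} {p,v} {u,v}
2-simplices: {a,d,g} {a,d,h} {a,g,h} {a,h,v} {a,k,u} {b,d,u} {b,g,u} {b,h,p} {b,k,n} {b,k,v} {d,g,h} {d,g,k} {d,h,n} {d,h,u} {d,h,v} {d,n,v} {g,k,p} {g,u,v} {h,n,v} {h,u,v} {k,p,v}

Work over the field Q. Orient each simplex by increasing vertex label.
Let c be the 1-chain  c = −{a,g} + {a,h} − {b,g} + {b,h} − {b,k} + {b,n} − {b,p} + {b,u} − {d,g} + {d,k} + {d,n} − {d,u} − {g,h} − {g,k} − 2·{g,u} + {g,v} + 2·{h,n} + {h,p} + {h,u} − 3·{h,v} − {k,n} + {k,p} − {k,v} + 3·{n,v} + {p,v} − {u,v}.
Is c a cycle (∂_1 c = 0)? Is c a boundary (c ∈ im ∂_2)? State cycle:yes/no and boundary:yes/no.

cycle:yes boundary:yes

n_0=10 n_1=40 n_2=21  [Q]
∂1: piv[ab,ad,ag,ah,ak,ap,au,av,bn] rk=9  ker:bd,bg,bh,bk,bp,bu,bv,dg,dh,dk,dn,dp,du,dv,gh,gk,gp,gu,gv,hk,hn,hp,hu,hv,kn,kp,ku,kv,nv,pv,uv
∂2: piv[adg,adh,agh,ahv,aku,bdu,bgu,bhp,bkn,bkv,dgk,dhn,dhu,dhv,dnv,gkp,guv,huv,kpv] rk=19  ker:dgh,hnv
∂1c = 0
c vs im∂2: reduces to 0 ⇒ boundary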